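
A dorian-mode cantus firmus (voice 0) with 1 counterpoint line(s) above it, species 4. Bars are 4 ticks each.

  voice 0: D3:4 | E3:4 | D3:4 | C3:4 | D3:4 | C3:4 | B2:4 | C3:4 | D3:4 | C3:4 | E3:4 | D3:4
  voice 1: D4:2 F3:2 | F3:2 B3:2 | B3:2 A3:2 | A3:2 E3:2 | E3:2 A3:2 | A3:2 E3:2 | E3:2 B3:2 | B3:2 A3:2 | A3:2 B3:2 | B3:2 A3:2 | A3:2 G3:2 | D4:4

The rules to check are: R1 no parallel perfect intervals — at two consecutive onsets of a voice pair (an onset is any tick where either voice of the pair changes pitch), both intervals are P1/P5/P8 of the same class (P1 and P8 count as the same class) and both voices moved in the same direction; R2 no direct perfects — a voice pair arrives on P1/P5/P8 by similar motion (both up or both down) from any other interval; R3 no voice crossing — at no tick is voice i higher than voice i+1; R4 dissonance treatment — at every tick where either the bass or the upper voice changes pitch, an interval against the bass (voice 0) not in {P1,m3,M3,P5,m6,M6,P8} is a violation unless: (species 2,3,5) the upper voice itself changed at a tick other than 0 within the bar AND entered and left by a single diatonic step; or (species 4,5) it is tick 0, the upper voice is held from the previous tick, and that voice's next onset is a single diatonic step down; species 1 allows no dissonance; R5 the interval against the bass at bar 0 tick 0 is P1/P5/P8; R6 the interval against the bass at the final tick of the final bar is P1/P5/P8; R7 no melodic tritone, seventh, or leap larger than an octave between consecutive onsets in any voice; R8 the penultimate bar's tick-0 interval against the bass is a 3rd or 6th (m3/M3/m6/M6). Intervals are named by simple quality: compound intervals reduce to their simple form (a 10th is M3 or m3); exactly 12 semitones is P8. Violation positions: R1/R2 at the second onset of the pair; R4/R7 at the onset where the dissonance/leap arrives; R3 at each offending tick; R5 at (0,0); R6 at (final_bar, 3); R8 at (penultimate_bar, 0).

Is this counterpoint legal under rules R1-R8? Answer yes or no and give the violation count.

bar 0: v0=D3 v1=D4 (P8)
bar 1: v0=E3 v1=F3 (m2)
bar 2: v0=D3 v1=B3 (M6)
bar 3: v0=C3 v1=A3 (M6)
bar 4: v0=D3 v1=E3 (M2)
bar 5: v0=C3 v1=A3 (M6)
bar 6: v0=B2 v1=E3 (P4)
bar 7: v0=C3 v1=B3 (M7)
bar 8: v0=D3 v1=A3 (P5)
bar 9: v0=C3 v1=B3 (M7)
bar 10: v0=E3 v1=A3 (P4)
bar 11: v0=D3 v1=D4 (P8)
  R4 @ bar1.0: E3/F3 m2 untreated
  R7 @ bar1.2: F3->B3 leap 6st
  R4 @ bar4.0: D3/E3 M2 untreated
  R4 @ bar6.0: B2/E3 P4 untreated
  R8 @ bar10.0: penult P4 not 3rd/6th

No (5 violations)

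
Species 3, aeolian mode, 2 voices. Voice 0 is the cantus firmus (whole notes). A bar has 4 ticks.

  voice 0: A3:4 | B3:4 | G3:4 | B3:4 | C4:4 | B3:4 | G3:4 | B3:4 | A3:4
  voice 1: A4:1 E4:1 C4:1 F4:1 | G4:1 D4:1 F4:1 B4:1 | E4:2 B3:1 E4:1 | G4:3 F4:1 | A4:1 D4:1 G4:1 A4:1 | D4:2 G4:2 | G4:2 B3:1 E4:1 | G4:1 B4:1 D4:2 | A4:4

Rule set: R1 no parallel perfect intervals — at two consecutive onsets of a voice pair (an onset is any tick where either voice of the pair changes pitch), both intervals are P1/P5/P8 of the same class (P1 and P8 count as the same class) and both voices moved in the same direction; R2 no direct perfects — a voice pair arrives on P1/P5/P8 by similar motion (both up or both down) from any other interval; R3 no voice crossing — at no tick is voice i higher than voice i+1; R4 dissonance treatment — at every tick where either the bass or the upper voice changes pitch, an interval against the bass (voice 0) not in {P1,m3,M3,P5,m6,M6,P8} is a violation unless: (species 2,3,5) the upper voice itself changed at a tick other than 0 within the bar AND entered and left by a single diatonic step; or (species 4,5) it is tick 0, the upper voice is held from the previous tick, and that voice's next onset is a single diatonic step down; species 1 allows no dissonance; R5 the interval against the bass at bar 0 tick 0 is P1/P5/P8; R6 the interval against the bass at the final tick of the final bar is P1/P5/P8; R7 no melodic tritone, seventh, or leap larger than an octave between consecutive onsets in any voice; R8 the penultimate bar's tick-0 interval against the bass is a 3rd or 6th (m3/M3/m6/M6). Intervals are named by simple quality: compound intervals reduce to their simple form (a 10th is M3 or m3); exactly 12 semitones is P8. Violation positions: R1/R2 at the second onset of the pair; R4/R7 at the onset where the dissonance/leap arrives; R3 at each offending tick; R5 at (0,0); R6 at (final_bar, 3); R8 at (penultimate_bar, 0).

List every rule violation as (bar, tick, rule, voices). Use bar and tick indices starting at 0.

bar 0: v0=A3 v1=A4 downbeat P8
bar 1: v0=B3 v1=G4 downbeat m6
bar 2: v0=G3 v1=E4 downbeat M6
bar 3: v0=B3 v1=G4 downbeat m6
bar 4: v0=C4 v1=A4 downbeat M6
bar 5: v0=B3 v1=D4 downbeat m3
bar 6: v0=G3 v1=G4 downbeat P8
bar 7: v0=B3 v1=G4 downbeat m6
bar 8: v0=A3 v1=A4 downbeat P8
  -> R4 @ bar 1 tick 2 v(0, 1): B3/F4 TT untreated
  -> R7 @ bar 1 tick 3 v(1,): F4->B4 leap 6st
  -> R4 @ bar 3 tick 3 v(0, 1): B3/F4 TT untreated
  -> R4 @ bar 4 tick 1 v(0, 1): C4/D4 M2 untreated

(1, 2, R4, (0, 1))
(1, 3, R7, (1,))
(3, 3, R4, (0, 1))
(4, 1, R4, (0, 1))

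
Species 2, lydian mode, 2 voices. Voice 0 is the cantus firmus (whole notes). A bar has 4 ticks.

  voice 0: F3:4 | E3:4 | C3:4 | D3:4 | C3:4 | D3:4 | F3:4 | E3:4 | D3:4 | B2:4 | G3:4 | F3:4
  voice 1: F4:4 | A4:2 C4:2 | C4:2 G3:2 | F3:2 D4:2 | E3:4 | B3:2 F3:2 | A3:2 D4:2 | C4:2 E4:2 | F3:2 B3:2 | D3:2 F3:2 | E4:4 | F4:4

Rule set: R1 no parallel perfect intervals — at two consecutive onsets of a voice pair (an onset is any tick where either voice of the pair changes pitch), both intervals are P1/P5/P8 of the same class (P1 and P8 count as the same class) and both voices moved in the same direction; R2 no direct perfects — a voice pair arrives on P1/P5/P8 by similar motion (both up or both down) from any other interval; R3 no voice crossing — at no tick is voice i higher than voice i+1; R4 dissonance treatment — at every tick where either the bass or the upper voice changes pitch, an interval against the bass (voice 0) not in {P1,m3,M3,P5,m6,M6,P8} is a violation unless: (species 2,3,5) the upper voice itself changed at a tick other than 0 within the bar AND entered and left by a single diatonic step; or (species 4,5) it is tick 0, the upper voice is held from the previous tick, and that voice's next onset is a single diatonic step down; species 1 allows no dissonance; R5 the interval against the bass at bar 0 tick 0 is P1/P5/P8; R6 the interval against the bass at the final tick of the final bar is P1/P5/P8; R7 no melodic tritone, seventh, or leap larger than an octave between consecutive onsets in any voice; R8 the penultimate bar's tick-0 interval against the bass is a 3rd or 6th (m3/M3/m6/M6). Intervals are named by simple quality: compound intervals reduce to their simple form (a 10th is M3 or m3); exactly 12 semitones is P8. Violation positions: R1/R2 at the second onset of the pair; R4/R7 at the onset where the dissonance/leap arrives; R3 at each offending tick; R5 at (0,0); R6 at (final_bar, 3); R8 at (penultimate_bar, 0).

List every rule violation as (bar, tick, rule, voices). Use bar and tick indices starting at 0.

(1, 0, R4, (0, 1))
(4, 0, R7, (1,))
(5, 2, R7, (1,))
(8, 0, R7, (1,))
(8, 2, R7, (1,))
(9, 2, R4, (0, 1))
(10, 0, R7, (1,))

bar 0: v0=F3 v1=F4 downbeat P8
bar 1: v0=E3 v1=A4 downbeat P4
bar 2: v0=C3 v1=C4 downbeat P8
bar 3: v0=D3 v1=F3 downbeat m3
bar 4: v0=C3 v1=E3 downbeat M3
bar 5: v0=D3 v1=B3 downbeat M6
bar 6: v0=F3 v1=A3 downbeat M3
bar 7: v0=E3 v1=C4 downbeat m6
bar 8: v0=D3 v1=F3 downbeat m3
bar 9: v0=B2 v1=D3 downbeat m3
bar 10: v0=G3 v1=E4 downbeat M6
bar 11: v0=F3 v1=F4 downbeat P8
  -> R4 @ bar 1 tick 0 v(0, 1): E3/A4 P4 untreated
  -> R7 @ bar 4 tick 0 v(1,): D4->E3 leap 10st
  -> R7 @ bar 5 tick 2 v(1,): B3->F3 leap 6st
  -> R7 @ bar 8 tick 0 v(1,): E4->F3 leap 11st
  -> R7 @ bar 8 tick 2 v(1,): F3->B3 leap 6st
  -> R4 @ bar 9 tick 2 v(0, 1): B2/F3 TT untreated
  -> R7 @ bar 10 tick 0 v(1,): F3->E4 leap 11st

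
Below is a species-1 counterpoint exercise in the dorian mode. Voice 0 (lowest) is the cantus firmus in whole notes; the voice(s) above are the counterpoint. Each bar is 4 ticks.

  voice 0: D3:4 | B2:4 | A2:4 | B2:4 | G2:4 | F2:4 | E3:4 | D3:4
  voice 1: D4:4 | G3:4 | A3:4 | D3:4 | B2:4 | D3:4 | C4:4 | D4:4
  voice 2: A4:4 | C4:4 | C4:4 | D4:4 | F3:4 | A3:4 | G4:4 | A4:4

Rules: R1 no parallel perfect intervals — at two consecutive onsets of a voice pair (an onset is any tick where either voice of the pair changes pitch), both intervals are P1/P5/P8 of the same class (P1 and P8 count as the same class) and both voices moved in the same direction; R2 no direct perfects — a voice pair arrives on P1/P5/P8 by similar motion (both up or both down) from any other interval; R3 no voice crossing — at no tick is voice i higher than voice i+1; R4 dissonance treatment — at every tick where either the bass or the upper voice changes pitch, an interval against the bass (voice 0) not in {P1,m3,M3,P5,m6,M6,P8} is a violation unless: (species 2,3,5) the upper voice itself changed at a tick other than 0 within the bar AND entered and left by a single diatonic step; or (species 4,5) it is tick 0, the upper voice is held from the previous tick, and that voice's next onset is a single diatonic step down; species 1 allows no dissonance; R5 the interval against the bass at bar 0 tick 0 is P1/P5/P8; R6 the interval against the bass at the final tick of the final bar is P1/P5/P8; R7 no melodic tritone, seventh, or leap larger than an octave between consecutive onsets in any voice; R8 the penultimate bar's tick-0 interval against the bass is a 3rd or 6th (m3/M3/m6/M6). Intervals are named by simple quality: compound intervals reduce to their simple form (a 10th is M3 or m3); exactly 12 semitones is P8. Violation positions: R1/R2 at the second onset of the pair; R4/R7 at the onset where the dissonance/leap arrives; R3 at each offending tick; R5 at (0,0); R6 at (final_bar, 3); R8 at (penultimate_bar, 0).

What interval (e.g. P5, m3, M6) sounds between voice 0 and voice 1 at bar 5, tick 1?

M6

voice 0=F2 voice 1=D3 -> M6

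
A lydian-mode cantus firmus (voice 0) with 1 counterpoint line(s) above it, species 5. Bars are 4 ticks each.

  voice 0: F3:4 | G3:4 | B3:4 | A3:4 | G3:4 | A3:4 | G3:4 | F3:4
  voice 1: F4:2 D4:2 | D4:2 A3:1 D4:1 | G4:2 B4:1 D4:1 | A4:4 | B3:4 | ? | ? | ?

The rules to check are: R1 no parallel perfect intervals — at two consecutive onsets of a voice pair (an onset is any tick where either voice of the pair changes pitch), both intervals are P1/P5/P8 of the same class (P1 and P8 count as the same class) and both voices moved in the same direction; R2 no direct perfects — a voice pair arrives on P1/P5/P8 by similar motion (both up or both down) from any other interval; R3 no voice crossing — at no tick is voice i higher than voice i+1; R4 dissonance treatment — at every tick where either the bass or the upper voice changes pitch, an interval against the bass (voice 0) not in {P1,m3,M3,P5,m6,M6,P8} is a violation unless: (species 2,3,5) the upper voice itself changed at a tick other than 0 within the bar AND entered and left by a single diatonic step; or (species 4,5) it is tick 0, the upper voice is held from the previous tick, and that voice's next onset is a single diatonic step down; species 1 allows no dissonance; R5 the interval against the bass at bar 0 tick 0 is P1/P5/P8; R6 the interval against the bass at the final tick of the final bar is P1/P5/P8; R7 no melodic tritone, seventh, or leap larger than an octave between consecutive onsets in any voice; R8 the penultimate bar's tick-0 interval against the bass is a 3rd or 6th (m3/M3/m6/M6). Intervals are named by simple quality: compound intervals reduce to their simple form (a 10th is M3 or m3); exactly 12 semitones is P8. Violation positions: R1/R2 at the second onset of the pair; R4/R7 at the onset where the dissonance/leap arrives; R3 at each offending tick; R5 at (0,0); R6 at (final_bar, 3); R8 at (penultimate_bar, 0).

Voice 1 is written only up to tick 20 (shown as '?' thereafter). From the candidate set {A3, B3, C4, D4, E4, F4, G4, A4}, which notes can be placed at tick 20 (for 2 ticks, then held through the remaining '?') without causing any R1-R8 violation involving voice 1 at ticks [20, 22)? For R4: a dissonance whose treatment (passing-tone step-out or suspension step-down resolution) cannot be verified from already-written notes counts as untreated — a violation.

{A3, C4}

A3: legal
B3: violates R4
C4: legal
D4: violates R4
E4: violates R2
F4: violates R7
G4: violates R4
A4: violates R2,R7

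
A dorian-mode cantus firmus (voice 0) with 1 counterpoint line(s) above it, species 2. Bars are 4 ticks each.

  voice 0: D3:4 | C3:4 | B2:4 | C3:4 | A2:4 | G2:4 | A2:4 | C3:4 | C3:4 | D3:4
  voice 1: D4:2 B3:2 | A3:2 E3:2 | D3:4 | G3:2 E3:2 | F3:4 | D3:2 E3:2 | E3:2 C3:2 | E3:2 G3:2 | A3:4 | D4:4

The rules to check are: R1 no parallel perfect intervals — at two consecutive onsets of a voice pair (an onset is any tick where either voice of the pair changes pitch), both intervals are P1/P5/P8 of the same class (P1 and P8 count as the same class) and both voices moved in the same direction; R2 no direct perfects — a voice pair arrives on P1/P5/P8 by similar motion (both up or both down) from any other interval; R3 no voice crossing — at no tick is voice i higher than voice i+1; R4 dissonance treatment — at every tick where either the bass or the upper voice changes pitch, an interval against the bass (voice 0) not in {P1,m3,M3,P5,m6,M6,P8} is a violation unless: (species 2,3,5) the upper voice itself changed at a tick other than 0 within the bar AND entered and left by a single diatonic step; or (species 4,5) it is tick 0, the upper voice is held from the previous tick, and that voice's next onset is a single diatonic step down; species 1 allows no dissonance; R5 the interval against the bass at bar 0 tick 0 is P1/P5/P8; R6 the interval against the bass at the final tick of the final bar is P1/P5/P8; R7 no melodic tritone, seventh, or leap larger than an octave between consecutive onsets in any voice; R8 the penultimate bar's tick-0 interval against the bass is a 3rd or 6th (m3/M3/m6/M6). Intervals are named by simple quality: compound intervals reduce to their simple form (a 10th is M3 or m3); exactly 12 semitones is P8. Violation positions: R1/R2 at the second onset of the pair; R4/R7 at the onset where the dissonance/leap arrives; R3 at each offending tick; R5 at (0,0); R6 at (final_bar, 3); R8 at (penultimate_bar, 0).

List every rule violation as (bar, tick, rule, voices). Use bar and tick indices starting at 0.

bar 0: v0=D3 v1=D4 downbeat P8
bar 1: v0=C3 v1=A3 downbeat M6
bar 2: v0=B2 v1=D3 downbeat m3
bar 3: v0=C3 v1=G3 downbeat P5
bar 4: v0=A2 v1=F3 downbeat m6
bar 5: v0=G2 v1=D3 downbeat P5
bar 6: v0=A2 v1=E3 downbeat P5
bar 7: v0=C3 v1=E3 downbeat M3
bar 8: v0=C3 v1=A3 downbeat M6
bar 9: v0=D3 v1=D4 downbeat P8
  -> R2 @ bar 3 tick 0 v(0, 1): B2/D3 m3 -> C3/G3 P5 similar
  -> R2 @ bar 5 tick 0 v(0, 1): A2/F3 m6 -> G2/D3 P5 similar
  -> R2 @ bar 9 tick 0 v(0, 1): C3/A3 M6 -> D3/D4 P8 similar

(3, 0, R2, (0, 1))
(5, 0, R2, (0, 1))
(9, 0, R2, (0, 1))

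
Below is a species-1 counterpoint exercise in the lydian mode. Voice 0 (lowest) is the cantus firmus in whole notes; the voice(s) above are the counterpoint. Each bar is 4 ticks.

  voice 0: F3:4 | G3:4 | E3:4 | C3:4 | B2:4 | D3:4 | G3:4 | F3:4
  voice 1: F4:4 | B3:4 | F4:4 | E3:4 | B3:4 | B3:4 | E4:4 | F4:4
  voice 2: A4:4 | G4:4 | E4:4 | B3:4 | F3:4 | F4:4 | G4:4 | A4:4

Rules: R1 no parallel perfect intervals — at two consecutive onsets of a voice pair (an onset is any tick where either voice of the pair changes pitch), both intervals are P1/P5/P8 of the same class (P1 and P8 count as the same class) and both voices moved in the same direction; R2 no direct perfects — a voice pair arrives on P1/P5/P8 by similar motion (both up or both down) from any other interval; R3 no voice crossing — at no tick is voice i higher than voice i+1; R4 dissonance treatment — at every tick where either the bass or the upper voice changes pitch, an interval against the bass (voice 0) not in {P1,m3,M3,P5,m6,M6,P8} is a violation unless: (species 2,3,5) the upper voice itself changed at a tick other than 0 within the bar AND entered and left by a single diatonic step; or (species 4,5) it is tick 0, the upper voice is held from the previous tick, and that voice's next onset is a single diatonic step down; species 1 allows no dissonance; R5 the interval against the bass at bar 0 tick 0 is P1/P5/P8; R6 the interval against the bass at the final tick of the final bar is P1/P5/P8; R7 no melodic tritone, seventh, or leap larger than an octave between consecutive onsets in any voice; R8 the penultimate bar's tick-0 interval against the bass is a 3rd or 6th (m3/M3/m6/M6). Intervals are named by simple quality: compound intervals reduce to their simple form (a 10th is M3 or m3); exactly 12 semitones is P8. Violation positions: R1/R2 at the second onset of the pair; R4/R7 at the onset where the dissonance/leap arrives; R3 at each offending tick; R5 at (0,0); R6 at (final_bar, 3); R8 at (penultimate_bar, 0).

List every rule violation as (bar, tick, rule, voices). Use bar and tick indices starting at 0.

(0, 0, R5, (0, 2))
(1, 0, R7, (1,))
(2, 0, R1, (0, 2))
(2, 0, R3, (1, 2))
(2, 0, R4, (0, 1))
(2, 0, R7, (1,))
(2, 1, R3, (1, 2))
(2, 2, R3, (1, 2))
(2, 3, R3, (1, 2))
(3, 0, R2, (1, 2))
(3, 0, R4, (0, 2))
(3, 0, R7, (1,))
(4, 0, R3, (1, 2))
(4, 0, R4, (0, 2))
(4, 0, R7, (2,))
(4, 1, R3, (1, 2))
(4, 2, R3, (1, 2))
(4, 3, R3, (1, 2))
(6, 0, R2, (0, 2))
(6, 0, R8, (0, 2))
(7, 3, R6, (0, 2))

bar 0: v0=F3 v1=F4 v2=A4 downbeat M3
bar 1: v0=G3 v1=B3 v2=G4 downbeat P8
bar 2: v0=E3 v1=F4 v2=E4 downbeat P8
bar 3: v0=C3 v1=E3 v2=B3 downbeat M7
bar 4: v0=B2 v1=B3 v2=F3 downbeat TT
bar 5: v0=D3 v1=B3 v2=F4 downbeat m3
bar 6: v0=G3 v1=E4 v2=G4 downbeat P8
bar 7: v0=F3 v1=F4 v2=A4 downbeat M3
  -> R5 @ bar 0 tick 0 v(0, 2): opens on M3
  -> R7 @ bar 1 tick 0 v(1,): F4->B3 leap 6st
  -> R1 @ bar 2 tick 0 v(0, 2): G3/G4 P8 -> E3/E4 P8 similar
  -> R3 @ bar 2 tick 0 v(1, 2): F4 above E4
  -> R4 @ bar 2 tick 0 v(0, 1): E3/F4 m2 untreated
  -> R7 @ bar 2 tick 0 v(1,): B3->F4 leap 6st
  -> R3 @ bar 2 tick 1 v(1, 2): F4 above E4
  -> R3 @ bar 2 tick 2 v(1, 2): F4 above E4
  -> R3 @ bar 2 tick 3 v(1, 2): F4 above E4
  -> R2 @ bar 3 tick 0 v(1, 2): F4/E4 m2 -> E3/B3 P5 similar
  -> R4 @ bar 3 tick 0 v(0, 2): C3/B3 M7 untreated
  -> R7 @ bar 3 tick 0 v(1,): F4->E3 leap 13st
  -> R3 @ bar 4 tick 0 v(1, 2): B3 above F3
  -> R4 @ bar 4 tick 0 v(0, 2): B2/F3 TT untreated
  -> R7 @ bar 4 tick 0 v(2,): B3->F3 leap 6st
  -> R3 @ bar 4 tick 1 v(1, 2): B3 above F3
  -> R3 @ bar 4 tick 2 v(1, 2): B3 above F3
  -> R3 @ bar 4 tick 3 v(1, 2): B3 above F3
  -> R2 @ bar 6 tick 0 v(0, 2): D3/F4 m3 -> G3/G4 P8 similar
  -> R8 @ bar 6 tick 0 v(0, 2): penult P8 not 3rd/6th
  -> R6 @ bar 7 tick 3 v(0, 2): closes on M3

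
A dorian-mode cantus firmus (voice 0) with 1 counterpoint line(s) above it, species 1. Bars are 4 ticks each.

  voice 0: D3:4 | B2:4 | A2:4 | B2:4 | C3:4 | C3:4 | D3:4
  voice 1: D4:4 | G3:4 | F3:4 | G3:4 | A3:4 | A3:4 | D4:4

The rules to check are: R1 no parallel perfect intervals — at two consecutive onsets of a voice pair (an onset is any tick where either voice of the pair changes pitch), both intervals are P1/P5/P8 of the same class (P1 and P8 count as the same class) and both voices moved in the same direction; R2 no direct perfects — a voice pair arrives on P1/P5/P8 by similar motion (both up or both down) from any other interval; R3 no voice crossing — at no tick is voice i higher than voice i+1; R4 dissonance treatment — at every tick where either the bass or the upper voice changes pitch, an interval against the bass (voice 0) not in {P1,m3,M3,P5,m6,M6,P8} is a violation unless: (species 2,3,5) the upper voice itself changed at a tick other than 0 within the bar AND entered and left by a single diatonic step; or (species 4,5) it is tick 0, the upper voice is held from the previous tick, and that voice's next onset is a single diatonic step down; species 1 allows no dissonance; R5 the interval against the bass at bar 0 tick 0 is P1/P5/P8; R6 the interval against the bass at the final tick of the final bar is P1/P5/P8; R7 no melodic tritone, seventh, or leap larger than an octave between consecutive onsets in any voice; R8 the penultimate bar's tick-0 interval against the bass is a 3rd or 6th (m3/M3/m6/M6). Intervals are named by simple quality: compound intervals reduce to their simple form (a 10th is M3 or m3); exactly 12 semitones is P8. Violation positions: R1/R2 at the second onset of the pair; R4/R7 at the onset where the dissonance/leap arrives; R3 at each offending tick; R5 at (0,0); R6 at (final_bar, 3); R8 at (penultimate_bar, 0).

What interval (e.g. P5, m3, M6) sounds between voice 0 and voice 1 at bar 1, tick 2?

m6

voice 0=B2 voice 1=G3 -> m6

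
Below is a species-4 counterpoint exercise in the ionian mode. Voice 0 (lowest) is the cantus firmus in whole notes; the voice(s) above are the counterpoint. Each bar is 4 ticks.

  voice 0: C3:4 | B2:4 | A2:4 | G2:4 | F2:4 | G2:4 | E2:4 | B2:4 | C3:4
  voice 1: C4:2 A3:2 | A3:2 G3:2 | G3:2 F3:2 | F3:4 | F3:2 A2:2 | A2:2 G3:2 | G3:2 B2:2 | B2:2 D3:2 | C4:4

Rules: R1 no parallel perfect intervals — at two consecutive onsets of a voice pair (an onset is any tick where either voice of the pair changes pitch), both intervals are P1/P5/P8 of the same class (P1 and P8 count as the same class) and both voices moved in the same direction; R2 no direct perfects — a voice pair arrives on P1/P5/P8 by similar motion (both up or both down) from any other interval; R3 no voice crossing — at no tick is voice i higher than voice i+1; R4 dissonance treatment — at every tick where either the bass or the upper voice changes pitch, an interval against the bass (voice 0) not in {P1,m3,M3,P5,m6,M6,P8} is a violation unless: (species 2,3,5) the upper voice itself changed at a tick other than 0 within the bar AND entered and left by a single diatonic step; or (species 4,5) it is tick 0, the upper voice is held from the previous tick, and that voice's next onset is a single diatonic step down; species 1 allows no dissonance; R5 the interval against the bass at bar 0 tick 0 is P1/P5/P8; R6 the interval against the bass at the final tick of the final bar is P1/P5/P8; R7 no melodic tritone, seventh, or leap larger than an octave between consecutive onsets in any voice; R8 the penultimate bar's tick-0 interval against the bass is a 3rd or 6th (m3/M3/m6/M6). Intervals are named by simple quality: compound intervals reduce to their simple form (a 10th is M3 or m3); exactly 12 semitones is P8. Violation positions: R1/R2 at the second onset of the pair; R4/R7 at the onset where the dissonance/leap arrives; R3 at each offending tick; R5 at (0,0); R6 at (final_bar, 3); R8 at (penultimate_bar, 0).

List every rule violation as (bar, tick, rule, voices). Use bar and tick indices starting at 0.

bar 0: v0=C3 v1=C4 downbeat P8
bar 1: v0=B2 v1=A3 downbeat m7
bar 2: v0=A2 v1=G3 downbeat m7
bar 3: v0=G2 v1=F3 downbeat m7
bar 4: v0=F2 v1=F3 downbeat P8
bar 5: v0=G2 v1=A2 downbeat M2
bar 6: v0=E2 v1=G3 downbeat m3
bar 7: v0=B2 v1=B2 downbeat P1
bar 8: v0=C3 v1=C4 downbeat P8
  -> R4 @ bar 3 tick 0 v(0, 1): G2/F3 m7 untreated
  -> R4 @ bar 5 tick 0 v(0, 1): G2/A2 M2 untreated
  -> R7 @ bar 5 tick 2 v(1,): A2->G3 leap 10st
  -> R8 @ bar 7 tick 0 v(0, 1): penult P1 not 3rd/6th
  -> R2 @ bar 8 tick 0 v(0, 1): B2/D3 m3 -> C3/C4 P8 similar
  -> R7 @ bar 8 tick 0 v(1,): D3->C4 leap 10st

(3, 0, R4, (0, 1))
(5, 0, R4, (0, 1))
(5, 2, R7, (1,))
(7, 0, R8, (0, 1))
(8, 0, R2, (0, 1))
(8, 0, R7, (1,))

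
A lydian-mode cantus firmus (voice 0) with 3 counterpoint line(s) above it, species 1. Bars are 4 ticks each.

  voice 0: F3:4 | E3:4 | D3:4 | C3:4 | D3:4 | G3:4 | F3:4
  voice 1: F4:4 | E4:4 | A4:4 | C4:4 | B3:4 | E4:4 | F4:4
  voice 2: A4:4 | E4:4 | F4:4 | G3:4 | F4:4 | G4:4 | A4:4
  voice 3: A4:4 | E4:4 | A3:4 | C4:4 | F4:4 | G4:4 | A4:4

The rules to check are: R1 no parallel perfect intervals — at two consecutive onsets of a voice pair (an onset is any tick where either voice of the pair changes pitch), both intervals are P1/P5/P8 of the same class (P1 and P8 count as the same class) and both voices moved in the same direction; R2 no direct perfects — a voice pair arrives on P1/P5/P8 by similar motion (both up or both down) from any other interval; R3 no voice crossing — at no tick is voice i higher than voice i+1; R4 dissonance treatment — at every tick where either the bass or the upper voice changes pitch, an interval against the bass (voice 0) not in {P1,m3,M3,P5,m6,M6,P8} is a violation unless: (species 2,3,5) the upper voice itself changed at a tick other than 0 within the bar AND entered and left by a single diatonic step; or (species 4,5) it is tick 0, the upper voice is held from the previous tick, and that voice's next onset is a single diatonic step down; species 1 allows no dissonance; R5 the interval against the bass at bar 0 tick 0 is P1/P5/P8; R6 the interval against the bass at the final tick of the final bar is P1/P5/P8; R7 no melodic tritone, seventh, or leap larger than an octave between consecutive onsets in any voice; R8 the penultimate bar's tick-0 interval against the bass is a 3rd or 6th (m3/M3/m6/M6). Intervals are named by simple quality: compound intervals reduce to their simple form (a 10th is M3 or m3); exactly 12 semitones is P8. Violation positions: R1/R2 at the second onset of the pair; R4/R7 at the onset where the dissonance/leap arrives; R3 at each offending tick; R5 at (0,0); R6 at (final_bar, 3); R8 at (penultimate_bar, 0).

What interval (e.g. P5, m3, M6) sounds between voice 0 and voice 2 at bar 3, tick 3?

P5

voice 0=C3 voice 2=G3 -> P5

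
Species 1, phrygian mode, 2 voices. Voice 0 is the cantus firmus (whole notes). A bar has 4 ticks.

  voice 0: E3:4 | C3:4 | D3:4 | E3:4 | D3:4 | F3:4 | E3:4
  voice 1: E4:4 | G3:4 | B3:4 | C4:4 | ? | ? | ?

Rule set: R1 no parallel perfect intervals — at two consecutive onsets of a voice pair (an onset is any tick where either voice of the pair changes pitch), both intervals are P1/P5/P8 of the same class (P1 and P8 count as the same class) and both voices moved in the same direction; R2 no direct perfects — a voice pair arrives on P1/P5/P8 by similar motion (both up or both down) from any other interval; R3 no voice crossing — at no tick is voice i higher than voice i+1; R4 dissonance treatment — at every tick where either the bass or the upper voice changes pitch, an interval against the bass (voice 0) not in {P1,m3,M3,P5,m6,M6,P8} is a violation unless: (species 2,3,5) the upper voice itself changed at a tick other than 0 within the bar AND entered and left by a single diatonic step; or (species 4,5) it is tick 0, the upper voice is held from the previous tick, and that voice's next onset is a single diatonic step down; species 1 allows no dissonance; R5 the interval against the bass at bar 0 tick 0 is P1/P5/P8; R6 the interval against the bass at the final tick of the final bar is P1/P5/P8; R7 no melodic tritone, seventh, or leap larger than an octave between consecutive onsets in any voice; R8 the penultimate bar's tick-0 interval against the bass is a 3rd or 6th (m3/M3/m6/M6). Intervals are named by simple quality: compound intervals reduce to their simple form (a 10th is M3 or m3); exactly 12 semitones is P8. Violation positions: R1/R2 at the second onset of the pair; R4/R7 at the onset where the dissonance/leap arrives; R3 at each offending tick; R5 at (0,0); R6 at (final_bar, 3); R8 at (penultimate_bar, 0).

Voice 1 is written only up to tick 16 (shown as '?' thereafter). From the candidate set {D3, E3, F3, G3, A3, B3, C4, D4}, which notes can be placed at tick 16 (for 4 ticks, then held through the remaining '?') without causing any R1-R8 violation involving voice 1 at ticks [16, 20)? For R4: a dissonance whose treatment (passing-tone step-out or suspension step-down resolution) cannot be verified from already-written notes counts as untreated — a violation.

D3: violates R2,R7
E3: violates R4
F3: legal
G3: violates R4
A3: violates R2
B3: legal
C4: violates R4
D4: legal

{B3, D4, F3}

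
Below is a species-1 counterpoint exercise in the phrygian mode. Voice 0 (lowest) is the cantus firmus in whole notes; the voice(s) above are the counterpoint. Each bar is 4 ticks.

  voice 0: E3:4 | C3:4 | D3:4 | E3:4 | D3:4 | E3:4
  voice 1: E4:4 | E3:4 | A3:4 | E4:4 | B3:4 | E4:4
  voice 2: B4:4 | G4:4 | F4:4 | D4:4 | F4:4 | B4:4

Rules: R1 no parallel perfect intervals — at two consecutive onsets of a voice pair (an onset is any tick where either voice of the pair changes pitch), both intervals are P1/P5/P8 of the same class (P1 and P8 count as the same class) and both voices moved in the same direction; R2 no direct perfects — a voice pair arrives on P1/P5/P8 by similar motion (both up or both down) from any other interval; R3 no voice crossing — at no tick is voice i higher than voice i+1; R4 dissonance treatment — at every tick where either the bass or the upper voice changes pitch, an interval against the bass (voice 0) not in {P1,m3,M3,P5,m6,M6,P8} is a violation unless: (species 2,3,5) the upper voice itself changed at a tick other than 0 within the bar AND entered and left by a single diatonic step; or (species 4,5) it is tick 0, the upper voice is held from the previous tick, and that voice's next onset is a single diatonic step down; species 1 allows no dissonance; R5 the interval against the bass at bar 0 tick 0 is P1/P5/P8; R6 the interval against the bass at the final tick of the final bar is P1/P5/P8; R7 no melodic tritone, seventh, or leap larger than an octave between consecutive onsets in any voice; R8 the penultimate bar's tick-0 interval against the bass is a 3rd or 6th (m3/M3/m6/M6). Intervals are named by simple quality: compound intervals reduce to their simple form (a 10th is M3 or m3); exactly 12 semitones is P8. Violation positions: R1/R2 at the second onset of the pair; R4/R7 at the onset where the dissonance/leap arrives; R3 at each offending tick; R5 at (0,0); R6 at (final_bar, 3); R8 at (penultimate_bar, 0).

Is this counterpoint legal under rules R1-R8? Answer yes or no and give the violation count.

bar 0: v0=E3 v1=E4 v2=B4 (P5)
bar 1: v0=C3 v1=E3 v2=G4 (P5)
bar 2: v0=D3 v1=A3 v2=F4 (m3)
bar 3: v0=E3 v1=E4 v2=D4 (m7)
bar 4: v0=D3 v1=B3 v2=F4 (m3)
bar 5: v0=E3 v1=E4 v2=B4 (P5)
  R1 @ bar1.0: E3/B4 P5 -> C3/G4 P5 similar
  R2 @ bar2.0: C3/E3 M3 -> D3/A3 P5 similar
  R2 @ bar3.0: D3/A3 P5 -> E3/E4 P8 similar
  R3 @ bar3.0: E4 above D4
  R4 @ bar3.0: E3/D4 m7 untreated
  R3 @ bar3.1: E4 above D4
  R3 @ bar3.2: E4 above D4
  R3 @ bar3.3: E4 above D4
  R2 @ bar5.0: D3/B3 M6 -> E3/E4 P8 similar
  R2 @ bar5.0: D3/F4 m3 -> E3/B4 P5 similar
  R2 @ bar5.0: B3/F4 TT -> E4/B4 P5 similar
  R7 @ bar5.0: F4->B4 leap 6st

No (12 violations)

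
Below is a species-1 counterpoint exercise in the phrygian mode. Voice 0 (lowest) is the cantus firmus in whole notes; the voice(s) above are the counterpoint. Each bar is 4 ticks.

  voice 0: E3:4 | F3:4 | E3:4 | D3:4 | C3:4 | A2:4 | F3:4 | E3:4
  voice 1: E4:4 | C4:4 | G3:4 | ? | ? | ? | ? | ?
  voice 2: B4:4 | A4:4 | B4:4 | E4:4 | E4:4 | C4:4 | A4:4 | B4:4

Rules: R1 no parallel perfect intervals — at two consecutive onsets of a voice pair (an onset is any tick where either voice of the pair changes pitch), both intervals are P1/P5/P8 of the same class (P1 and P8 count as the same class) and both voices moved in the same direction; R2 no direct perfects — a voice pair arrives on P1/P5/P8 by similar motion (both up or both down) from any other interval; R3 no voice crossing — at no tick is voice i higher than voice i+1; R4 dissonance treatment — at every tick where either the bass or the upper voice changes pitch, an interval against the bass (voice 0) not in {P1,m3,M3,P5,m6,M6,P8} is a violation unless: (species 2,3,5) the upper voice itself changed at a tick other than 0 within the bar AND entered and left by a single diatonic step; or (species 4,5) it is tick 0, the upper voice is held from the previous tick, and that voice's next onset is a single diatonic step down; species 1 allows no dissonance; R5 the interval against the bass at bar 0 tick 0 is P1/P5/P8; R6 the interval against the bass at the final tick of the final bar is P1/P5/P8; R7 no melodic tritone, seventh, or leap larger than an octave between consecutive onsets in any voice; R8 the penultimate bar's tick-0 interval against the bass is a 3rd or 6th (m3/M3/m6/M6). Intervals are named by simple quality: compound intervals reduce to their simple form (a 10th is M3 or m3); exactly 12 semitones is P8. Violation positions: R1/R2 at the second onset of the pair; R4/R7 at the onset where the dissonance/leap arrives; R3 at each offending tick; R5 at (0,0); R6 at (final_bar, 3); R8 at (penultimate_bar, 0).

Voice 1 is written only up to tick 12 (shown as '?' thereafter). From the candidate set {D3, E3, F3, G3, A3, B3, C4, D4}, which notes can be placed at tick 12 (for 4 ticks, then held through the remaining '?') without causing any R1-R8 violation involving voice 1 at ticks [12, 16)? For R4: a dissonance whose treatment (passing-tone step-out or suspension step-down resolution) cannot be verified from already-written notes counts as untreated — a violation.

D3: violates R2
E3: violates R2,R4
F3: legal
G3: violates R4
A3: legal
B3: legal
C4: violates R4
D4: legal

{A3, B3, D4, F3}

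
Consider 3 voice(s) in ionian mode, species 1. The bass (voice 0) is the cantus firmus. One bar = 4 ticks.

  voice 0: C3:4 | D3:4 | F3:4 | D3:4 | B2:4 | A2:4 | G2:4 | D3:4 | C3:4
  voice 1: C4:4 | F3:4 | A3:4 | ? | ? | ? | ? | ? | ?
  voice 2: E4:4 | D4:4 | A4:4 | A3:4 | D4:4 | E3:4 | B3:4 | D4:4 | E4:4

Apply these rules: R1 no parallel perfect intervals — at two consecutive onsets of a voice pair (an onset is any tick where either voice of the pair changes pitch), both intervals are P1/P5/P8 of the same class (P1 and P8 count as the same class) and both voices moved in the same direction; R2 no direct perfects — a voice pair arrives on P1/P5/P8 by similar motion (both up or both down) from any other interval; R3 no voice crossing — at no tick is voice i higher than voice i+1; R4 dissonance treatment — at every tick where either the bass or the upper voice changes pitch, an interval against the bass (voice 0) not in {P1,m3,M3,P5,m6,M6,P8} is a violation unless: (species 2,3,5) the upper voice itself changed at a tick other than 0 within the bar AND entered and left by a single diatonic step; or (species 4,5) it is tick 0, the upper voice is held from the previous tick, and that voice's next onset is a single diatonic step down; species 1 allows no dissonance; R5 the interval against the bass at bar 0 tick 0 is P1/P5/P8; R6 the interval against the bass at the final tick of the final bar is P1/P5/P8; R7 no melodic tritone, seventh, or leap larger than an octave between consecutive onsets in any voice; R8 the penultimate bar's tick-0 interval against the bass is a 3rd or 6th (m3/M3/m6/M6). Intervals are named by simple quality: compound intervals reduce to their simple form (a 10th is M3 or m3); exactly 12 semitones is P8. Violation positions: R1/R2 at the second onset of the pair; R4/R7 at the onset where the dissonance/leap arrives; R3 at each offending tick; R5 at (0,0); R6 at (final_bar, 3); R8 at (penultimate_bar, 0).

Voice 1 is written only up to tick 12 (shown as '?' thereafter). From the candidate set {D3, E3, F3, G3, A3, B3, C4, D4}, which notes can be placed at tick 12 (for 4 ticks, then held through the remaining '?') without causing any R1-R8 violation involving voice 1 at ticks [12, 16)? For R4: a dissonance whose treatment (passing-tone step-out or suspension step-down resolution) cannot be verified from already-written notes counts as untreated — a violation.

D3: violates R2
E3: violates R4
F3: legal
G3: violates R4
A3: legal
B3: violates R3
C4: violates R3,R4
D4: violates R3

{A3, F3}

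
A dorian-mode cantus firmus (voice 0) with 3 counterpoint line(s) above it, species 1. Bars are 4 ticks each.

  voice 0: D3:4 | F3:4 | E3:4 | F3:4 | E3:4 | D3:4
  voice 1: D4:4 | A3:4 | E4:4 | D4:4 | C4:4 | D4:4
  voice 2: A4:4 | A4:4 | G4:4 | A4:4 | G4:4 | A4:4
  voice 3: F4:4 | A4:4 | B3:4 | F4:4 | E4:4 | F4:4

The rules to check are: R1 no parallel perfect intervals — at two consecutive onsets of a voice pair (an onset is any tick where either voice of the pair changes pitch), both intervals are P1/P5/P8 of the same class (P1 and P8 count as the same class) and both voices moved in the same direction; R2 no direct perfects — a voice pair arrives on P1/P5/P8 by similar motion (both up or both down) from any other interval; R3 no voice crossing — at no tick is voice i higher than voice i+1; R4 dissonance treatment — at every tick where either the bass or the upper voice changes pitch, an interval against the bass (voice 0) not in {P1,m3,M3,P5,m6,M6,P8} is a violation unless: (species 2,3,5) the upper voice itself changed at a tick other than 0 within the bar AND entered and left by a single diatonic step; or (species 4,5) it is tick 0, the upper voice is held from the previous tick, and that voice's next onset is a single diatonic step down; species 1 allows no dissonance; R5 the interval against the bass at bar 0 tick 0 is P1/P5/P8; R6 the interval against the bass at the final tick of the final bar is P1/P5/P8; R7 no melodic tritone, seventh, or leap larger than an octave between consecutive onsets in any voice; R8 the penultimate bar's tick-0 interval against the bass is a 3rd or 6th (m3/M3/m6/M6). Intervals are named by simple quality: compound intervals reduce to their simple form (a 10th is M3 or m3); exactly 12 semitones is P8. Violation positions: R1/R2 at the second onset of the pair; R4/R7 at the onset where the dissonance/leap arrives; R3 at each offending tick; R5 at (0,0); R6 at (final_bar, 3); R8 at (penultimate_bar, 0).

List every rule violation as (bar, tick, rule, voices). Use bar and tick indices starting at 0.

(0, 0, R3, (2, 3))
(0, 0, R5, (0, 3))
(0, 1, R3, (2, 3))
(0, 2, R3, (2, 3))
(0, 3, R3, (2, 3))
(2, 0, R2, (0, 3))
(2, 0, R3, (2, 3))
(2, 0, R7, (3,))
(2, 1, R3, (2, 3))
(2, 2, R3, (2, 3))
(2, 3, R3, (2, 3))
(3, 0, R2, (0, 3))
(3, 0, R3, (2, 3))
(3, 0, R7, (3,))
(3, 1, R3, (2, 3))
(3, 2, R3, (2, 3))
(3, 3, R3, (2, 3))
(4, 0, R1, (0, 3))
(4, 0, R1, (1, 2))
(4, 0, R3, (2, 3))
(4, 0, R8, (0, 3))
(4, 1, R3, (2, 3))
(4, 2, R3, (2, 3))
(4, 3, R3, (2, 3))
(5, 0, R1, (1, 2))
(5, 0, R3, (2, 3))
(5, 1, R3, (2, 3))
(5, 2, R3, (2, 3))
(5, 3, R3, (2, 3))
(5, 3, R6, (0, 3))

bar 0: v0=D3 v1=D4 v2=A4 v3=F4 downbeat m3
bar 1: v0=F3 v1=A3 v2=A4 v3=A4 downbeat M3
bar 2: v0=E3 v1=E4 v2=G4 v3=B3 downbeat P5
bar 3: v0=F3 v1=D4 v2=A4 v3=F4 downbeat P8
bar 4: v0=E3 v1=C4 v2=G4 v3=E4 downbeat P8
bar 5: v0=D3 v1=D4 v2=A4 v3=F4 downbeat m3
  -> R3 @ bar 0 tick 0 v(2, 3): A4 above F4
  -> R5 @ bar 0 tick 0 v(0, 3): opens on m3
  -> R3 @ bar 0 tick 1 v(2, 3): A4 above F4
  -> R3 @ bar 0 tick 2 v(2, 3): A4 above F4
  -> R3 @ bar 0 tick 3 v(2, 3): A4 above F4
  -> R2 @ bar 2 tick 0 v(0, 3): F3/A4 M3 -> E3/B3 P5 similar
  -> R3 @ bar 2 tick 0 v(2, 3): G4 above B3
  -> R7 @ bar 2 tick 0 v(3,): A4->B3 leap 10st
  -> R3 @ bar 2 tick 1 v(2, 3): G4 above B3
  -> R3 @ bar 2 tick 2 v(2, 3): G4 above B3
  -> R3 @ bar 2 tick 3 v(2, 3): G4 above B3
  -> R2 @ bar 3 tick 0 v(0, 3): E3/B3 P5 -> F3/F4 P8 similar
  -> R3 @ bar 3 tick 0 v(2, 3): A4 above F4
  -> R7 @ bar 3 tick 0 v(3,): B3->F4 leap 6st
  -> R3 @ bar 3 tick 1 v(2, 3): A4 above F4
  -> R3 @ bar 3 tick 2 v(2, 3): A4 above F4
  -> R3 @ bar 3 tick 3 v(2, 3): A4 above F4
  -> R1 @ bar 4 tick 0 v(0, 3): F3/F4 P8 -> E3/E4 P8 similar
  -> R1 @ bar 4 tick 0 v(1, 2): D4/A4 P5 -> C4/G4 P5 similar
  -> R3 @ bar 4 tick 0 v(2, 3): G4 above E4
  -> R8 @ bar 4 tick 0 v(0, 3): penult P8 not 3rd/6th
  -> R3 @ bar 4 tick 1 v(2, 3): G4 above E4
  -> R3 @ bar 4 tick 2 v(2, 3): G4 above E4
  -> R3 @ bar 4 tick 3 v(2, 3): G4 above E4
  -> R1 @ bar 5 tick 0 v(1, 2): C4/G4 P5 -> D4/A4 P5 similar
  -> R3 @ bar 5 tick 0 v(2, 3): A4 above F4
  -> R3 @ bar 5 tick 1 v(2, 3): A4 above F4
  -> R3 @ bar 5 tick 2 v(2, 3): A4 above F4
  -> R3 @ bar 5 tick 3 v(2, 3): A4 above F4
  -> R6 @ bar 5 tick 3 v(0, 3): closes on m3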